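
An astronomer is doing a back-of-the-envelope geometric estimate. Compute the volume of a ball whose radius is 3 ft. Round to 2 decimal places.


Shape: sphere
Radius r = 3 ft
Formula: V = (4/3) * pi * r^3
r^3 = 27
(4/3) * 27 = 36
V = 36 * pi
V = 113.1
113.1 ft^3


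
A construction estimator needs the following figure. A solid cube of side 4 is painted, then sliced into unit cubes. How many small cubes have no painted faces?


Large cube: 4 x 4 x 4, cut into unit cubes.
n = 4, so n - 2 = 2
Unpainted cubes form the interior (n - 2)^3 block.
(n - 2)^3 = 2^3 = 8
8 unit cubes


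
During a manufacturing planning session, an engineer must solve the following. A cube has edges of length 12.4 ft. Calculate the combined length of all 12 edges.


Shape: cube
Side s = 12.4 ft
A cube has 12 edges, all equal.
Formula: total edge length = 12 * s
Total = 12 * 12.4
Total = 148.8
148.8 ft


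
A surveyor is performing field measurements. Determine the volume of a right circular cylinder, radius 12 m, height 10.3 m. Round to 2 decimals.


Shape: cylinder
Radius r = 12 m, Height h = 10.3 m
Formula: V = pi * r^2 * h
r^2 = 144
V = pi * 144 * 10.3
V = 1483.2 * pi
V = 4659.61
4659.61 m^3


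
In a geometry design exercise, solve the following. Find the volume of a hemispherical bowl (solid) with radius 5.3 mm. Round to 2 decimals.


Shape: hemisphere (half of a sphere)
Radius r = 5.3 mm
Formula: V = (1/2) * (4/3) * pi * r^3 = (2/3) * pi * r^3
r^3 = 148.877
(2/3) * 148.877 = 99.251333
V = 99.251333 * pi
V = 311.81
311.81 mm^3


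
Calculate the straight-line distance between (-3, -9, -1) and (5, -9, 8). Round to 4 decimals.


3D distance between two points
P1 = (-3, -9, -1), P2 = (5, -9, 8)
Formula: d = sqrt((x2-x1)^2 + (y2-y1)^2 + (z2-z1)^2)
dx = 5 - -3 = 8
dy = -9 - -9 = 0
dz = 8 - -1 = 9
dx^2 + dy^2 + dz^2 = 64 + 0 + 81 = 145
d = sqrt(145)
d = 12.0416
12.0416 units


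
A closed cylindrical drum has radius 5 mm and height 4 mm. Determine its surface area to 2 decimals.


Shape: closed cylinder
Radius r = 5 mm, Height h = 4 mm
Formula: SA = 2*pi*r^2 + 2*pi*r*h = 2*pi*r*(r + h)
r + h = 9
2 * r * (r + h) = 2 * 5 * 9 = 90
SA = 90 * pi
SA = 282.74
282.74 mm^2


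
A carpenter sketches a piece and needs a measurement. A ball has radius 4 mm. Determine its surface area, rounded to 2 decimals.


Shape: sphere
Radius r = 4 mm
Formula: SA = 4 * pi * r^2
r^2 = 16
SA = 4 * pi * 16
SA = 64 * pi
SA = 201.06
201.06 mm^2


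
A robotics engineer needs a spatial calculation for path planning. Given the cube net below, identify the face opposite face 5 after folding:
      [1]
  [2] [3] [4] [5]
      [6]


Net: cross layout. Take square 3 as the base (bottom).
Fold the four squares in the horizontal row up around 3: 2 -> left, 4 -> right, 5 wraps to the top.
Fold 1 and 6 up from 3: 1 -> back, 6 -> front.
Opposite pairs are therefore: (1, 6), (2, 4), (3, 5).
Face 5 is opposite face 3.
face 3


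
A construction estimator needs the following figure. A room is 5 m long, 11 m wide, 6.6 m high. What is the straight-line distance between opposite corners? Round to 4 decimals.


Shape: rectangular box (space diagonal)
l = 5 m, w = 11 m, h = 6.6 m
Visualize: the diagonal of the base, then a right triangle with that diagonal and the height.
Formula: d = sqrt(l^2 + w^2 + h^2)
l^2 + w^2 + h^2 = 25 + 121 + 43.56 = 189.56
d = sqrt(189.56)
d = 13.7681
13.7681 m


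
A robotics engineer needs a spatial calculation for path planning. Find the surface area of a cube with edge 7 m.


Shape: cube
Side s = 7 m
A cube has 6 square faces.
Formula: SA = 6 * s^2
s^2 = 49
SA = 6 * 49
SA = 294
294 m^2


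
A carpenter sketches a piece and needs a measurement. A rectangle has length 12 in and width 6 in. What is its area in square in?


Shape: rectangle
Length l = 12 in, Width w = 6 in
Formula: A = l * w
A = 12 * 6
A = 72
72 in^2


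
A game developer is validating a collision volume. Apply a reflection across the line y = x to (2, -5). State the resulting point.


Transformation: reflection
Original point: (2, -5)
Rule for reflection over y = x: (x, y) -> (y, x)
Apply: (2, -5) -> (-5, 2)
(-5, 2)


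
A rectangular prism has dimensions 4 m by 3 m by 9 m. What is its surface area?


Shape: rectangular prism
l = 4 m, w = 3 m, h = 9 m
Formula: SA = 2(lw + lh + wh)
lw = 12, lh = 36, wh = 27
lw + lh + wh = 75
SA = 2 * 75
SA = 150
150 m^2


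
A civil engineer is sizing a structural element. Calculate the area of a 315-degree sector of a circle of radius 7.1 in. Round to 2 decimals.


Shape: circular sector
Radius r = 7.1 in, Angle = 315 degrees
Formula: A = (angle/360) * pi * r^2
r^2 = 50.41
Fraction of circle = 315/360
A = (315/360) * pi * 50.41
A = 44.10875 * pi
A = 138.57
138.57 in^2


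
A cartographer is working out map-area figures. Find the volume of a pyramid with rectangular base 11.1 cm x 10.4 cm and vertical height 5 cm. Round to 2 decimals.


Shape: rectangular pyramid
Base: 11.1 cm x 10.4 cm, Height h = 5 cm
Formula: V = (1/3) * base_area * h
base_area = 11.1 * 10.4 = 115.44
base_area * h = 115.44 * 5 = 577.2
V = 577.2 / 3
V = 192.4
192.4 cm^3


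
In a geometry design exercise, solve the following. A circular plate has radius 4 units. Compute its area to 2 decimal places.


Shape: circle
Radius r = 4 units
Formula: A = pi * r^2
r^2 = 4^2 = 16
A = pi * 16
A = 50.27
50.27 units^2


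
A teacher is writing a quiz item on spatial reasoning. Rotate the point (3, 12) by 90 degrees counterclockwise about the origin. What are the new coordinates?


Transformation: rotation about the origin
Original point: (3, 12)
Rule for 90 deg counterclockwise: (x, y) -> (-y, x)
Apply: (3, 12) -> (-12, 3)
(-12, 3)


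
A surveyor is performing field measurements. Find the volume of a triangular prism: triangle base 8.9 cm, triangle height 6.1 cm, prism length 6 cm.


Shape: triangular prism
Triangle base = 8.9 cm, triangle height = 6.1 cm, prism length L = 6 cm
Formula: V = (1/2 * b * h_tri) * L
Cross-section area = 0.5 * 8.9 * 6.1 = 27.145
V = 27.145 * 6
V = 162.87
162.87 cm^3


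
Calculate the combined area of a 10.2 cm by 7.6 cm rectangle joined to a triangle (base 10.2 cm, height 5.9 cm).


Composite shape: rectangle + triangle
Rectangle area = 10.2 * 7.6 = 77.52
Triangle area = 0.5 * 10.2 * 5.9 = 30.09
Total = 77.52 + 30.09
Total = 107.61
107.61 cm^2


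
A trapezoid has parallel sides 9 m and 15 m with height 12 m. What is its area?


Shape: trapezoid
Parallel sides a = 9 m, b = 15 m; Height h = 12 m
Formula: A = (a + b) * h / 2
a + b = 9 + 15 = 24
A = 24 * 12 / 2
A = 288 / 2
A = 144
144 m^2


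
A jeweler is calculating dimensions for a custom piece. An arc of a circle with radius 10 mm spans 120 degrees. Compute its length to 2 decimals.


Shape: circular arc
Radius r = 10 mm, Angle = 120 degrees
Formula: L = (angle/360) * 2 * pi * r
2 * pi * r = 20 * pi
L = (120/360) * 20 * pi
L = 6.666667 * pi
L = 20.94
20.94 mm


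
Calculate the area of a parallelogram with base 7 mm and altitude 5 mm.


Shape: parallelogram
Base b = 7 mm, Height h = 5 mm
Formula: A = b * h
A = 7 * 5
A = 35
35 mm^2


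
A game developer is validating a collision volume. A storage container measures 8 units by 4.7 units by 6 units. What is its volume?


Shape: rectangular prism
l = 8 units, w = 4.7 units, h = 6 units
Formula: V = l * w * h
V = 8 * 4.7 * 6
V = 37.6 * 6
V = 225.6
225.6 units^3


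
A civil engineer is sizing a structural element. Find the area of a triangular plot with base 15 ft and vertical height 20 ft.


Shape: triangle
Base b = 15 ft, Height h = 20 ft
Formula: A = (1/2) * b * h
A = 0.5 * 15 * 20
A = 0.5 * 300
A = 150
150 ft^2


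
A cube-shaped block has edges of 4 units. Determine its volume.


Shape: cube
Side s = 4 units
Formula: V = s^3
V = 4 * 4 * 4
V = 16 * 4
V = 64
64 units^3


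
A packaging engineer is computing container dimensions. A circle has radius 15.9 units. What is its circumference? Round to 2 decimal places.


Shape: circle
Radius r = 15.9 units
Formula: C = 2 * pi * r
C = 2 * pi * 15.9
C = 31.8 * pi
C = 99.9
99.9 units


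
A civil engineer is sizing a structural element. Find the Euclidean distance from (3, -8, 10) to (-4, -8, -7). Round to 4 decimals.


3D distance between two points
P1 = (3, -8, 10), P2 = (-4, -8, -7)
Formula: d = sqrt((x2-x1)^2 + (y2-y1)^2 + (z2-z1)^2)
dx = -4 - 3 = -7
dy = -8 - -8 = 0
dz = -7 - 10 = -17
dx^2 + dy^2 + dz^2 = 49 + 0 + 289 = 338
d = sqrt(338)
d = 18.3848
18.3848 units


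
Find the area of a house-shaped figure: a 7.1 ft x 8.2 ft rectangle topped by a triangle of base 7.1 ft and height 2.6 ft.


Composite shape: rectangle + triangle
Rectangle area = 7.1 * 8.2 = 58.22
Triangle area = 0.5 * 7.1 * 2.6 = 9.23
Total = 58.22 + 9.23
Total = 67.45
67.45 ft^2


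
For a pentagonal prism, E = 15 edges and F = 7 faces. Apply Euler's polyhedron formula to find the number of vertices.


Polyhedron: pentagonal prism
Euler's formula for convex polyhedra: V - E + F = 2
Given: E = 15 edges and F = 7 faces
Solve for V:
V = 2 + E - F = 2 + 15 - 7 = 10
10 vertices


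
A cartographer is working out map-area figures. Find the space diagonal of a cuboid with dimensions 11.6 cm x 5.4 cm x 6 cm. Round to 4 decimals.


Shape: rectangular box (space diagonal)
l = 11.6 cm, w = 5.4 cm, h = 6 cm
Visualize: the diagonal of the base, then a right triangle with that diagonal and the height.
Formula: d = sqrt(l^2 + w^2 + h^2)
l^2 + w^2 + h^2 = 134.56 + 29.16 + 36 = 199.72
d = sqrt(199.72)
d = 14.1322
14.1322 cm


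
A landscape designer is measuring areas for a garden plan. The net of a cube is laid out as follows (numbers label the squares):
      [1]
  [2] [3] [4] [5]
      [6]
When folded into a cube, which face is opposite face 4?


Net: cross layout. Take square 3 as the base (bottom).
Fold the four squares in the horizontal row up around 3: 2 -> left, 4 -> right, 5 wraps to the top.
Fold 1 and 6 up from 3: 1 -> back, 6 -> front.
Opposite pairs are therefore: (1, 6), (2, 4), (3, 5).
Face 4 is opposite face 2.
face 2


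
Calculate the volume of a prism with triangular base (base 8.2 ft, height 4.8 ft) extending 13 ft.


Shape: triangular prism
Triangle base = 8.2 ft, triangle height = 4.8 ft, prism length L = 13 ft
Formula: V = (1/2 * b * h_tri) * L
Cross-section area = 0.5 * 8.2 * 4.8 = 19.68
V = 19.68 * 13
V = 255.84
255.84 ft^3


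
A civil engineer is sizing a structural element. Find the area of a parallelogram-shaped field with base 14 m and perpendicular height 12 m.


Shape: parallelogram
Base b = 14 m, Height h = 12 m
Formula: A = b * h
A = 14 * 12
A = 168
168 m^2


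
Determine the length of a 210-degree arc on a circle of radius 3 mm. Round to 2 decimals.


Shape: circular arc
Radius r = 3 mm, Angle = 210 degrees
Formula: L = (angle/360) * 2 * pi * r
2 * pi * r = 6 * pi
L = (210/360) * 6 * pi
L = 3.5 * pi
L = 11
11 mm


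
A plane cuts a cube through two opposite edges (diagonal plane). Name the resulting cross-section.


Solid: cube
Cutting plane: through two opposite edges (diagonal plane)
Visualize the intersection of the plane with the solid's surface.
The boundary of the cut region is a rectangle.
rectangle


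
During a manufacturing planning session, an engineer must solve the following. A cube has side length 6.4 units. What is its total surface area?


Shape: cube
Side s = 6.4 units
A cube has 6 square faces.
Formula: SA = 6 * s^2
s^2 = 40.96
SA = 6 * 40.96
SA = 245.76
245.76 units^2


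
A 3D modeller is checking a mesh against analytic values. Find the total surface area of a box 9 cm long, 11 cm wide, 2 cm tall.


Shape: rectangular prism
l = 9 cm, w = 11 cm, h = 2 cm
Formula: SA = 2(lw + lh + wh)
lw = 99, lh = 18, wh = 22
lw + lh + wh = 139
SA = 2 * 139
SA = 278
278 cm^2


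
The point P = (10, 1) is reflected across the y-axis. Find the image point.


Transformation: reflection
Original point: (10, 1)
Rule for reflection over the y-axis: (x, y) -> (-x, y)
Apply: (10, 1) -> (-10, 1)
(-10, 1)


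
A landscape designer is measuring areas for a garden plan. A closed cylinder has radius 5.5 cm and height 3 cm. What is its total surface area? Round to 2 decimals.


Shape: closed cylinder
Radius r = 5.5 cm, Height h = 3 cm
Formula: SA = 2*pi*r^2 + 2*pi*r*h = 2*pi*r*(r + h)
r + h = 8.5
2 * r * (r + h) = 2 * 5.5 * 8.5 = 93.5
SA = 93.5 * pi
SA = 293.74
293.74 cm^2


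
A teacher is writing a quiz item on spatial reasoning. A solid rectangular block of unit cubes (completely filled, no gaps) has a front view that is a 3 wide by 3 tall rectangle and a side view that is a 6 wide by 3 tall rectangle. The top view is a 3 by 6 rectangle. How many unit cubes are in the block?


Orthographic views of a solid rectangular block:
Front view 3 x 3 -> length = 3, height = 3
Side view 6 x 3 -> width = 6, height = 3 (consistent)
Top view 3 x 6 -> confirms length = 3, width = 6
The block is 3 x 6 x 3.
Total unit cubes = 3 * 6 * 3 = 54
54 unit cubes


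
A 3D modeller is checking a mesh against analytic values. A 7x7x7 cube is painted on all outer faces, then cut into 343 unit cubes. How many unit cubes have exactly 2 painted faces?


Large cube: 7 x 7 x 7, cut into unit cubes.
n = 7, so n - 2 = 5
Cubes with 2 painted faces lie along the edges, excluding corners.
A cube has 12 edges; each contributes (n - 2) = 5 such cubes.
Count = 12 * 5 = 60
60 unit cubes


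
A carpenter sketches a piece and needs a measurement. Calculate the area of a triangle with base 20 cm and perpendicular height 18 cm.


Shape: triangle
Base b = 20 cm, Height h = 18 cm
Formula: A = (1/2) * b * h
A = 0.5 * 20 * 18
A = 0.5 * 360
A = 180
180 cm^2


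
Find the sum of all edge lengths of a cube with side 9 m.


Shape: cube
Side s = 9 m
A cube has 12 edges, all equal.
Formula: total edge length = 12 * s
Total = 12 * 9
Total = 108
108 m


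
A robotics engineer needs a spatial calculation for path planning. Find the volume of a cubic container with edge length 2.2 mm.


Shape: cube
Side s = 2.2 mm
Formula: V = s^3
V = 2.2 * 2.2 * 2.2
V = 4.84 * 2.2
V = 10.648
10.648 mm^3


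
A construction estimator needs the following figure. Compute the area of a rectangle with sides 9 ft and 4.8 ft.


Shape: rectangle
Length l = 9 ft, Width w = 4.8 ft
Formula: A = l * w
A = 9 * 4.8
A = 43.2
43.2 ft^2


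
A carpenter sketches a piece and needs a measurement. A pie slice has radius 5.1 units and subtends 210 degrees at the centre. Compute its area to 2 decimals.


Shape: circular sector
Radius r = 5.1 units, Angle = 210 degrees
Formula: A = (angle/360) * pi * r^2
r^2 = 26.01
Fraction of circle = 210/360
A = (210/360) * pi * 26.01
A = 15.1725 * pi
A = 47.67
47.67 units^2


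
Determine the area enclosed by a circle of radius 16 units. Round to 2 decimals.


Shape: circle
Radius r = 16 units
Formula: A = pi * r^2
r^2 = 16^2 = 256
A = pi * 256
A = 804.25
804.25 units^2


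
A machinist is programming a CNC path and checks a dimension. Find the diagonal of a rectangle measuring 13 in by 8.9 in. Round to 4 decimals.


Shape: rectangle (diagonal via Pythagoras)
Sides: 13 in and 8.9 in
Formula: d = sqrt(l^2 + w^2)
l^2 = 169, w^2 = 79.21
l^2 + w^2 = 248.21
d = sqrt(248.21)
d = 15.7547
15.7547 in


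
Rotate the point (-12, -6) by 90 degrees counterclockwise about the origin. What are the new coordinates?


Transformation: rotation about the origin
Original point: (-12, -6)
Rule for 90 deg counterclockwise: (x, y) -> (-y, x)
Apply: (-12, -6) -> (6, -12)
(6, -12)


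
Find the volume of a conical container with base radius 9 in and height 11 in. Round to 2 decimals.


Shape: cone
Radius r = 9 in, Height h = 11 in
Formula: V = (1/3) * pi * r^2 * h
r^2 = 81
pi * r^2 * h = pi * 81 * 11 = 891 * pi
V = 891 * pi / 3
V = 933.05
933.05 in^3


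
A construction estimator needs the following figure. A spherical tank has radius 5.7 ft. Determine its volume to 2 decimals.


Shape: sphere
Radius r = 5.7 ft
Formula: V = (4/3) * pi * r^3
r^3 = 185.193
(4/3) * 185.193 = 246.924
V = 246.924 * pi
V = 775.73
775.73 ft^3


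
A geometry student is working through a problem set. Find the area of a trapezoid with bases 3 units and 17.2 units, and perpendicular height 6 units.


Shape: trapezoid
Parallel sides a = 3 units, b = 17.2 units; Height h = 6 units
Formula: A = (a + b) * h / 2
a + b = 3 + 17.2 = 20.2
A = 20.2 * 6 / 2
A = 121.2 / 2
A = 60.6
60.6 units^2


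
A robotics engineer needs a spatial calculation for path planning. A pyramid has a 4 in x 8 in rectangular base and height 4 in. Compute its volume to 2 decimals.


Shape: rectangular pyramid
Base: 4 in x 8 in, Height h = 4 in
Formula: V = (1/3) * base_area * h
base_area = 4 * 8 = 32
base_area * h = 32 * 4 = 128
V = 128 / 3
V = 42.67
42.67 in^3


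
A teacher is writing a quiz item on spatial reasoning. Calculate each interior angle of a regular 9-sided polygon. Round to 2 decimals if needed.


Shape: regular nonagon (9 sides)
Formula: interior angle = (n - 2) * 180 / n
(n - 2) = 7
(n - 2) * 180 = 1260
angle = 1260 / 9
angle = 140
140 degrees


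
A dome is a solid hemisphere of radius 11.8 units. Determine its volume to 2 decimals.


Shape: hemisphere (half of a sphere)
Radius r = 11.8 units
Formula: V = (1/2) * (4/3) * pi * r^3 = (2/3) * pi * r^3
r^3 = 1643.032
(2/3) * 1643.032 = 1095.354667
V = 1095.354667 * pi
V = 3441.16
3441.16 units^3


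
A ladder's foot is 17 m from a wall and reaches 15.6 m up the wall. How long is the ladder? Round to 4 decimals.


Shape: right triangle
Legs a = 17 m, b = 15.6 m
Formula: c = sqrt(a^2 + b^2)
a^2 = 289, b^2 = 243.36
a^2 + b^2 = 532.36
c = sqrt(532.36)
c = 23.0729
23.0729 m


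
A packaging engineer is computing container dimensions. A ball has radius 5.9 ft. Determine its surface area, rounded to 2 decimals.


Shape: sphere
Radius r = 5.9 ft
Formula: SA = 4 * pi * r^2
r^2 = 34.81
SA = 4 * pi * 34.81
SA = 139.24 * pi
SA = 437.44
437.44 ft^2


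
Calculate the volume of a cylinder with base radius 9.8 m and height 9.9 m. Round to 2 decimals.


Shape: cylinder
Radius r = 9.8 m, Height h = 9.9 m
Formula: V = pi * r^2 * h
r^2 = 96.04
V = pi * 96.04 * 9.9
V = 950.796 * pi
V = 2987.01
2987.01 m^3


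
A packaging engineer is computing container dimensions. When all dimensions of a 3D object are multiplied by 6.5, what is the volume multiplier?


Linear scale factor k = 6.5
Rule: under a linear scaling by k, volumes scale by k^3.
k^3 = 6.5 * 6.5 * 6.5
k^3 = 42.25 * 6.5
k^3 = 274.625
Volume scales by a factor of 274.625.
274.625 (dimensionless)


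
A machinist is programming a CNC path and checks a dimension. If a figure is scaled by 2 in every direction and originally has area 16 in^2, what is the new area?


Linear scale factor k = 2
Original area = 16 in^2
Rule: under a linear scaling by k, areas scale by k^2.
k^2 = 2^2 = 4
New area = 16 * 4
New area = 64
64 in^2


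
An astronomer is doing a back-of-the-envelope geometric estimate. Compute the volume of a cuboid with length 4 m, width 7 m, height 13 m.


Shape: rectangular prism
l = 4 m, w = 7 m, h = 13 m
Formula: V = l * w * h
V = 4 * 7 * 13
V = 28 * 13
V = 364
364 m^3


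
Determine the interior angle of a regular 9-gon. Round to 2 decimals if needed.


Shape: regular nonagon (9 sides)
Formula: interior angle = (n - 2) * 180 / n
(n - 2) = 7
(n - 2) * 180 = 1260
angle = 1260 / 9
angle = 140
140 degrees


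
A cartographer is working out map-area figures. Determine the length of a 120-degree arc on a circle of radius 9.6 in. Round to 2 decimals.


Shape: circular arc
Radius r = 9.6 in, Angle = 120 degrees
Formula: L = (angle/360) * 2 * pi * r
2 * pi * r = 19.2 * pi
L = (120/360) * 19.2 * pi
L = 6.4 * pi
L = 20.11
20.11 in


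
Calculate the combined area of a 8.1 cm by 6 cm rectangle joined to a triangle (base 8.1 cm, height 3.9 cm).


Composite shape: rectangle + triangle
Rectangle area = 8.1 * 6 = 48.6
Triangle area = 0.5 * 8.1 * 3.9 = 15.795
Total = 48.6 + 15.795
Total = 64.395
64.395 cm^2


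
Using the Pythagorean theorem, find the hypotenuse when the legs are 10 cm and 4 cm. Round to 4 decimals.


Shape: right triangle
Legs a = 10 cm, b = 4 cm
Formula: c = sqrt(a^2 + b^2)
a^2 = 100, b^2 = 16
a^2 + b^2 = 116
c = sqrt(116)
c = 10.7703
10.7703 cm


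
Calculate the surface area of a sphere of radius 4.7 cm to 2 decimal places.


Shape: sphere
Radius r = 4.7 cm
Formula: SA = 4 * pi * r^2
r^2 = 22.09
SA = 4 * pi * 22.09
SA = 88.36 * pi
SA = 277.59
277.59 cm^2


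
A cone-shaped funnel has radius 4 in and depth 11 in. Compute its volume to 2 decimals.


Shape: cone
Radius r = 4 in, Height h = 11 in
Formula: V = (1/3) * pi * r^2 * h
r^2 = 16
pi * r^2 * h = pi * 16 * 11 = 176 * pi
V = 176 * pi / 3
V = 184.31
184.31 in^3


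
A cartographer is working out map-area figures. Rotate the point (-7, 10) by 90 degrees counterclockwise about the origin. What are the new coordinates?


Transformation: rotation about the origin
Original point: (-7, 10)
Rule for 90 deg counterclockwise: (x, y) -> (-y, x)
Apply: (-7, 10) -> (-10, -7)
(-10, -7)


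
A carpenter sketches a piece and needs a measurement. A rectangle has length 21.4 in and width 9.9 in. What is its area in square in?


Shape: rectangle
Length l = 21.4 in, Width w = 9.9 in
Formula: A = l * w
A = 21.4 * 9.9
A = 211.86
211.86 in^2


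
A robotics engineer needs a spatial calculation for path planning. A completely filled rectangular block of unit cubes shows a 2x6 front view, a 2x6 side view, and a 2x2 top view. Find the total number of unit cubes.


Orthographic views of a solid rectangular block:
Front view 2 x 6 -> length = 2, height = 6
Side view 2 x 6 -> width = 2, height = 6 (consistent)
Top view 2 x 2 -> confirms length = 2, width = 2
The block is 2 x 2 x 6.
Total unit cubes = 2 * 2 * 6 = 24
24 unit cubes


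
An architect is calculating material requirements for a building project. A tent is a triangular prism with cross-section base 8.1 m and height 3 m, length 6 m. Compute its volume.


Shape: triangular prism
Triangle base = 8.1 m, triangle height = 3 m, prism length L = 6 m
Formula: V = (1/2 * b * h_tri) * L
Cross-section area = 0.5 * 8.1 * 3 = 12.15
V = 12.15 * 6
V = 72.9
72.9 m^3


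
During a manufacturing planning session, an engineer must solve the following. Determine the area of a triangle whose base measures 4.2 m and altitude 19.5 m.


Shape: triangle
Base b = 4.2 m, Height h = 19.5 m
Formula: A = (1/2) * b * h
A = 0.5 * 4.2 * 19.5
A = 0.5 * 81.9
A = 40.95
40.95 m^2


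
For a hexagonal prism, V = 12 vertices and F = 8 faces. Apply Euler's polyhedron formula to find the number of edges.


Polyhedron: hexagonal prism
Euler's formula for convex polyhedra: V - E + F = 2
Given: V = 12 vertices and F = 8 faces
Solve for E:
E = V + F - 2 = 12 + 8 - 2 = 18
18 edges


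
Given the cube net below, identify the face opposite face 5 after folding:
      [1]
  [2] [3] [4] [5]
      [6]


Net: cross layout. Take square 3 as the base (bottom).
Fold the four squares in the horizontal row up around 3: 2 -> left, 4 -> right, 5 wraps to the top.
Fold 1 and 6 up from 3: 1 -> back, 6 -> front.
Opposite pairs are therefore: (1, 6), (2, 4), (3, 5).
Face 5 is opposite face 3.
face 3


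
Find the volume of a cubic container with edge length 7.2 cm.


Shape: cube
Side s = 7.2 cm
Formula: V = s^3
V = 7.2 * 7.2 * 7.2
V = 51.84 * 7.2
V = 373.248
373.248 cm^3


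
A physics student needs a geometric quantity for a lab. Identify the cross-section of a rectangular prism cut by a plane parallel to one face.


Solid: rectangular prism
Cutting plane: parallel to one face
Visualize the intersection of the plane with the solid's surface.
The boundary of the cut region is a rectangle.
rectangle


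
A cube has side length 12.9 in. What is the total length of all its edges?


Shape: cube
Side s = 12.9 in
A cube has 12 edges, all equal.
Formula: total edge length = 12 * s
Total = 12 * 12.9
Total = 154.8
154.8 in


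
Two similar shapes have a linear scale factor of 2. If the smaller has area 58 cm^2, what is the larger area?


Linear scale factor k = 2
Original area = 58 cm^2
Rule: under a linear scaling by k, areas scale by k^2.
k^2 = 2^2 = 4
New area = 58 * 4
New area = 232
232 cm^2


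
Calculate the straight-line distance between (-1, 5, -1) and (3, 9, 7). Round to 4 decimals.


3D distance between two points
P1 = (-1, 5, -1), P2 = (3, 9, 7)
Formula: d = sqrt((x2-x1)^2 + (y2-y1)^2 + (z2-z1)^2)
dx = 3 - -1 = 4
dy = 9 - 5 = 4
dz = 7 - -1 = 8
dx^2 + dy^2 + dz^2 = 16 + 16 + 64 = 96
d = sqrt(96)
d = 9.798
9.798 units


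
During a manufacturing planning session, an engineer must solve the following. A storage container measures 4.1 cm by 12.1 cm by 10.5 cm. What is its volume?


Shape: rectangular prism
l = 4.1 cm, w = 12.1 cm, h = 10.5 cm
Formula: V = l * w * h
V = 4.1 * 12.1 * 10.5
V = 49.61 * 10.5
V = 520.905
520.905 cm^3


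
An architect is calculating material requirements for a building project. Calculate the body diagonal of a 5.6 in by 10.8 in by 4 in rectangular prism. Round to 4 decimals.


Shape: rectangular box (space diagonal)
l = 5.6 in, w = 10.8 in, h = 4 in
Visualize: the diagonal of the base, then a right triangle with that diagonal and the height.
Formula: d = sqrt(l^2 + w^2 + h^2)
l^2 + w^2 + h^2 = 31.36 + 116.64 + 16 = 164
d = sqrt(164)
d = 12.8062
12.8062 in


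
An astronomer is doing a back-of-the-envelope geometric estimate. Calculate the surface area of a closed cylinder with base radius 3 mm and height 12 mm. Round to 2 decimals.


Shape: closed cylinder
Radius r = 3 mm, Height h = 12 mm
Formula: SA = 2*pi*r^2 + 2*pi*r*h = 2*pi*r*(r + h)
r + h = 15
2 * r * (r + h) = 2 * 3 * 15 = 90
SA = 90 * pi
SA = 282.74
282.74 mm^2


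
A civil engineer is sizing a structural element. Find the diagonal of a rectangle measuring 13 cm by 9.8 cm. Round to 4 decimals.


Shape: rectangle (diagonal via Pythagoras)
Sides: 13 cm and 9.8 cm
Formula: d = sqrt(l^2 + w^2)
l^2 = 169, w^2 = 96.04
l^2 + w^2 = 265.04
d = sqrt(265.04)
d = 16.28
16.28 cm


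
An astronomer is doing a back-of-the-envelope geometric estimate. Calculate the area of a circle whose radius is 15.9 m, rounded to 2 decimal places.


Shape: circle
Radius r = 15.9 m
Formula: A = pi * r^2
r^2 = 15.9^2 = 252.81
A = pi * 252.81
A = 794.23
794.23 m^2


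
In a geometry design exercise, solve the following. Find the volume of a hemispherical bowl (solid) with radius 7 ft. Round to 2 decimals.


Shape: hemisphere (half of a sphere)
Radius r = 7 ft
Formula: V = (1/2) * (4/3) * pi * r^3 = (2/3) * pi * r^3
r^3 = 343
(2/3) * 343 = 228.666667
V = 228.666667 * pi
V = 718.38
718.38 ft^3


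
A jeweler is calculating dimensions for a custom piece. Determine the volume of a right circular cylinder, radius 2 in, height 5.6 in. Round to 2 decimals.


Shape: cylinder
Radius r = 2 in, Height h = 5.6 in
Formula: V = pi * r^2 * h
r^2 = 4
V = pi * 4 * 5.6
V = 22.4 * pi
V = 70.37
70.37 in^3


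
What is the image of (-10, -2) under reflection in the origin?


Transformation: reflection
Original point: (-10, -2)
Rule for reflection through the origin: (x, y) -> (-x, -y)
Apply: (-10, -2) -> (10, 2)
(10, 2)


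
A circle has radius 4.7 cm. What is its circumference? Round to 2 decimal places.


Shape: circle
Radius r = 4.7 cm
Formula: C = 2 * pi * r
C = 2 * pi * 4.7
C = 9.4 * pi
C = 29.53
29.53 cm


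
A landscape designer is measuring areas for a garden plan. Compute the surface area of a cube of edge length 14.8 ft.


Shape: cube
Side s = 14.8 ft
A cube has 6 square faces.
Formula: SA = 6 * s^2
s^2 = 219.04
SA = 6 * 219.04
SA = 1314.24
1314.24 ft^2


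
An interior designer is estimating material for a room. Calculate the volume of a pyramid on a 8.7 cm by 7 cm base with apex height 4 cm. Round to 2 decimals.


Shape: rectangular pyramid
Base: 8.7 cm x 7 cm, Height h = 4 cm
Formula: V = (1/3) * base_area * h
base_area = 8.7 * 7 = 60.9
base_area * h = 60.9 * 4 = 243.6
V = 243.6 / 3
V = 81.2
81.2 cm^3


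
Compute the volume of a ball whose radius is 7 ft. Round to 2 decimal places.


Shape: sphere
Radius r = 7 ft
Formula: V = (4/3) * pi * r^3
r^3 = 343
(4/3) * 343 = 457.333333
V = 457.333333 * pi
V = 1436.76
1436.76 ft^3


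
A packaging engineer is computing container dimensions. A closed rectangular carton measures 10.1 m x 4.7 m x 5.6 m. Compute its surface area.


Shape: rectangular prism
l = 10.1 m, w = 4.7 m, h = 5.6 m
Formula: SA = 2(lw + lh + wh)
lw = 47.47, lh = 56.56, wh = 26.32
lw + lh + wh = 130.35
SA = 2 * 130.35
SA = 260.7
260.7 m^2


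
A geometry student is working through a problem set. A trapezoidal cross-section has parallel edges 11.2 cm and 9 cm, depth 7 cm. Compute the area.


Shape: trapezoid
Parallel sides a = 11.2 cm, b = 9 cm; Height h = 7 cm
Formula: A = (a + b) * h / 2
a + b = 11.2 + 9 = 20.2
A = 20.2 * 7 / 2
A = 141.4 / 2
A = 70.7
70.7 cm^2


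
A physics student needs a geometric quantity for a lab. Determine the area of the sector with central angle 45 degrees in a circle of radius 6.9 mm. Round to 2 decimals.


Shape: circular sector
Radius r = 6.9 mm, Angle = 45 degrees
Formula: A = (angle/360) * pi * r^2
r^2 = 47.61
Fraction of circle = 45/360
A = (45/360) * pi * 47.61
A = 5.95125 * pi
A = 18.7
18.7 mm^2


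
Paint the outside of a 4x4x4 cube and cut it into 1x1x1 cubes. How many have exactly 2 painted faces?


Large cube: 4 x 4 x 4, cut into unit cubes.
n = 4, so n - 2 = 2
Cubes with 2 painted faces lie along the edges, excluding corners.
A cube has 12 edges; each contributes (n - 2) = 2 such cubes.
Count = 12 * 2 = 24
24 unit cubes


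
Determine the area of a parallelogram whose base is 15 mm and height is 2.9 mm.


Shape: parallelogram
Base b = 15 mm, Height h = 2.9 mm
Formula: A = b * h
A = 15 * 2.9
A = 43.5
43.5 mm^2


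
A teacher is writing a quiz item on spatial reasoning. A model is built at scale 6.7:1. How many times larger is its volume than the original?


Linear scale factor k = 6.7
Rule: under a linear scaling by k, volumes scale by k^3.
k^3 = 6.7 * 6.7 * 6.7
k^3 = 44.89 * 6.7
k^3 = 300.763
Volume scales by a factor of 300.763.
300.763 (dimensionless)


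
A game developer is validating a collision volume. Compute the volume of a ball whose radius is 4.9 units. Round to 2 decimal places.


Shape: sphere
Radius r = 4.9 units
Formula: V = (4/3) * pi * r^3
r^3 = 117.649
(4/3) * 117.649 = 156.865333
V = 156.865333 * pi
V = 492.81
492.81 units^3


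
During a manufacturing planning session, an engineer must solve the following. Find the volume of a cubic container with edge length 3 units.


Shape: cube
Side s = 3 units
Formula: V = s^3
V = 3 * 3 * 3
V = 9 * 3
V = 27
27 units^3


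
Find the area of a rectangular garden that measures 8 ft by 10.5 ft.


Shape: rectangle
Length l = 8 ft, Width w = 10.5 ft
Formula: A = l * w
A = 8 * 10.5
A = 84
84 ft^2


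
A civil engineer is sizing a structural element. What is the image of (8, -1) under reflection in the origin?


Transformation: reflection
Original point: (8, -1)
Rule for reflection through the origin: (x, y) -> (-x, -y)
Apply: (8, -1) -> (-8, 1)
(-8, 1)


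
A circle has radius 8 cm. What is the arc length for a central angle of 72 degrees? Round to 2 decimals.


Shape: circular arc
Radius r = 8 cm, Angle = 72 degrees
Formula: L = (angle/360) * 2 * pi * r
2 * pi * r = 16 * pi
L = (72/360) * 16 * pi
L = 3.2 * pi
L = 10.05
10.05 cm


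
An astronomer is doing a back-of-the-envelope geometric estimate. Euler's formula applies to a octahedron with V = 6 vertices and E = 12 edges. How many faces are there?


Polyhedron: octahedron
Euler's formula for convex polyhedra: V - E + F = 2
Given: V = 6 vertices and E = 12 edges
Solve for F:
F = 2 + E - V = 2 + 12 - 6 = 8
8 faces


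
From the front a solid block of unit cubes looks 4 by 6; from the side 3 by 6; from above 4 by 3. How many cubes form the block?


Orthographic views of a solid rectangular block:
Front view 4 x 6 -> length = 4, height = 6
Side view 3 x 6 -> width = 3, height = 6 (consistent)
Top view 4 x 3 -> confirms length = 4, width = 3
The block is 4 x 3 x 6.
Total unit cubes = 4 * 3 * 6 = 72
72 unit cubes


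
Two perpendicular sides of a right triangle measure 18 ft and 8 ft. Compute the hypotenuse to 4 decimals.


Shape: right triangle
Legs a = 18 ft, b = 8 ft
Formula: c = sqrt(a^2 + b^2)
a^2 = 324, b^2 = 64
a^2 + b^2 = 388
c = sqrt(388)
c = 19.6977
19.6977 ft


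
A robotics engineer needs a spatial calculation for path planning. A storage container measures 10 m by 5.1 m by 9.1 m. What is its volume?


Shape: rectangular prism
l = 10 m, w = 5.1 m, h = 9.1 m
Formula: V = l * w * h
V = 10 * 5.1 * 9.1
V = 51 * 9.1
V = 464.1
464.1 m^3


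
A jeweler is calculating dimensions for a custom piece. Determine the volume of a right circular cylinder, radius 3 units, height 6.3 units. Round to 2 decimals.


Shape: cylinder
Radius r = 3 units, Height h = 6.3 units
Formula: V = pi * r^2 * h
r^2 = 9
V = pi * 9 * 6.3
V = 56.7 * pi
V = 178.13
178.13 units^3


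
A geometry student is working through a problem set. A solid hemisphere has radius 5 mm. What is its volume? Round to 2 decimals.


Shape: hemisphere (half of a sphere)
Radius r = 5 mm
Formula: V = (1/2) * (4/3) * pi * r^3 = (2/3) * pi * r^3
r^3 = 125
(2/3) * 125 = 83.333333
V = 83.333333 * pi
V = 261.8
261.8 mm^3


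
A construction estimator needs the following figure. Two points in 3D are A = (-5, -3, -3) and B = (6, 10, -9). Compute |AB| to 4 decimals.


3D distance between two points
P1 = (-5, -3, -3), P2 = (6, 10, -9)
Formula: d = sqrt((x2-x1)^2 + (y2-y1)^2 + (z2-z1)^2)
dx = 6 - -5 = 11
dy = 10 - -3 = 13
dz = -9 - -3 = -6
dx^2 + dy^2 + dz^2 = 121 + 169 + 36 = 326
d = sqrt(326)
d = 18.0555
18.0555 units


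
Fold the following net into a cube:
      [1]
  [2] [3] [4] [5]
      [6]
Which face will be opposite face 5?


Net: cross layout. Take square 3 as the base (bottom).
Fold the four squares in the horizontal row up around 3: 2 -> left, 4 -> right, 5 wraps to the top.
Fold 1 and 6 up from 3: 1 -> back, 6 -> front.
Opposite pairs are therefore: (1, 6), (2, 4), (3, 5).
Face 5 is opposite face 3.
face 3


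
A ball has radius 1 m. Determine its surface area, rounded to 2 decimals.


Shape: sphere
Radius r = 1 m
Formula: SA = 4 * pi * r^2
r^2 = 1
SA = 4 * pi * 1
SA = 4 * pi
SA = 12.57
12.57 m^2


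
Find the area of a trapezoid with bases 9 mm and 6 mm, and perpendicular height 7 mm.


Shape: trapezoid
Parallel sides a = 9 mm, b = 6 mm; Height h = 7 mm
Formula: A = (a + b) * h / 2
a + b = 9 + 6 = 15
A = 15 * 7 / 2
A = 105 / 2
A = 52.5
52.5 mm^2


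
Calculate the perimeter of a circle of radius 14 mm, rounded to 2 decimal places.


Shape: circle
Radius r = 14 mm
Formula: C = 2 * pi * r
C = 2 * pi * 14
C = 28 * pi
C = 87.96
87.96 mm


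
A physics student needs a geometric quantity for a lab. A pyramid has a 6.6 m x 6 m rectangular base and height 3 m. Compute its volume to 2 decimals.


Shape: rectangular pyramid
Base: 6.6 m x 6 m, Height h = 3 m
Formula: V = (1/3) * base_area * h
base_area = 6.6 * 6 = 39.6
base_area * h = 39.6 * 3 = 118.8
V = 118.8 / 3
V = 39.6
39.6 m^3


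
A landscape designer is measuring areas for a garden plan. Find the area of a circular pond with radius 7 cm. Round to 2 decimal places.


Shape: circle
Radius r = 7 cm
Formula: A = pi * r^2
r^2 = 7^2 = 49
A = pi * 49
A = 153.94
153.94 cm^2


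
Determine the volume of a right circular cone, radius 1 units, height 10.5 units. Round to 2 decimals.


Shape: cone
Radius r = 1 units, Height h = 10.5 units
Formula: V = (1/3) * pi * r^2 * h
r^2 = 1
pi * r^2 * h = pi * 1 * 10.5 = 10.5 * pi
V = 10.5 * pi / 3
V = 11
11 units^3


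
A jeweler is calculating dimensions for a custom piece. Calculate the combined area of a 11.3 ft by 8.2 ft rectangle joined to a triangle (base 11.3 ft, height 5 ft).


Composite shape: rectangle + triangle
Rectangle area = 11.3 * 8.2 = 92.66
Triangle area = 0.5 * 11.3 * 5 = 28.25
Total = 92.66 + 28.25
Total = 120.91
120.91 ft^2


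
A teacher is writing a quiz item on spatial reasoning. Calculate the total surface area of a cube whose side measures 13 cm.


Shape: cube
Side s = 13 cm
A cube has 6 square faces.
Formula: SA = 6 * s^2
s^2 = 169
SA = 6 * 169
SA = 1014
1014 cm^2


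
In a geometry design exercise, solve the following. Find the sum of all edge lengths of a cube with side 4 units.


Shape: cube
Side s = 4 units
A cube has 12 edges, all equal.
Formula: total edge length = 12 * s
Total = 12 * 4
Total = 48
48 units


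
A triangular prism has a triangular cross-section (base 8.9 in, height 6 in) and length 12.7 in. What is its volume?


Shape: triangular prism
Triangle base = 8.9 in, triangle height = 6 in, prism length L = 12.7 in
Formula: V = (1/2 * b * h_tri) * L
Cross-section area = 0.5 * 8.9 * 6 = 26.7
V = 26.7 * 12.7
V = 339.09
339.09 in^3


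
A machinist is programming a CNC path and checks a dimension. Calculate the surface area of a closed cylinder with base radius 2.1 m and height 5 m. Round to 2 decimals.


Shape: closed cylinder
Radius r = 2.1 m, Height h = 5 m
Formula: SA = 2*pi*r^2 + 2*pi*r*h = 2*pi*r*(r + h)
r + h = 7.1
2 * r * (r + h) = 2 * 2.1 * 7.1 = 29.82
SA = 29.82 * pi
SA = 93.68
93.68 m^2


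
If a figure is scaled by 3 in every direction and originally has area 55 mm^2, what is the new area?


Linear scale factor k = 3
Original area = 55 mm^2
Rule: under a linear scaling by k, areas scale by k^2.
k^2 = 3^2 = 9
New area = 55 * 9
New area = 495
495 mm^2


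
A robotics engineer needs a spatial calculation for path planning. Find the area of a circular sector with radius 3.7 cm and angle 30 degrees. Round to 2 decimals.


Shape: circular sector
Radius r = 3.7 cm, Angle = 30 degrees
Formula: A = (angle/360) * pi * r^2
r^2 = 13.69
Fraction of circle = 30/360
A = (30/360) * pi * 13.69
A = 1.140833 * pi
A = 3.58
3.58 cm^2


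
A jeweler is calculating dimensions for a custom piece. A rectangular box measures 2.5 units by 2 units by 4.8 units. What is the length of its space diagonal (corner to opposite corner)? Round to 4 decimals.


Shape: rectangular box (space diagonal)
l = 2.5 units, w = 2 units, h = 4.8 units
Visualize: the diagonal of the base, then a right triangle with that diagonal and the height.
Formula: d = sqrt(l^2 + w^2 + h^2)
l^2 + w^2 + h^2 = 6.25 + 4 + 23.04 = 33.29
d = sqrt(33.29)
d = 5.7697
5.7697 units


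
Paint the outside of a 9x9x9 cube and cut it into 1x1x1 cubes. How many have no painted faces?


Large cube: 9 x 9 x 9, cut into unit cubes.
n = 9, so n - 2 = 7
Unpainted cubes form the interior (n - 2)^3 block.
(n - 2)^3 = 7^3 = 343
343 unit cubes


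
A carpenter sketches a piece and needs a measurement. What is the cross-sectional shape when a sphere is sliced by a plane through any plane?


Solid: sphere
Cutting plane: through any plane
Visualize the intersection of the plane with the solid's surface.
The boundary of the cut region is a circle.
circle


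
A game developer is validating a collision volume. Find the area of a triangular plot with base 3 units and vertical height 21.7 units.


Shape: triangle
Base b = 3 units, Height h = 21.7 units
Formula: A = (1/2) * b * h
A = 0.5 * 3 * 21.7
A = 0.5 * 65.1
A = 32.55
32.55 units^2


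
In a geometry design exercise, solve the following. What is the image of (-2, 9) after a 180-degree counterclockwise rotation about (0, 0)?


Transformation: rotation about the origin
Original point: (-2, 9)
Rule for 180 deg: (x, y) -> (-x, -y)
Apply: (-2, 9) -> (2, -9)
(2, -9)


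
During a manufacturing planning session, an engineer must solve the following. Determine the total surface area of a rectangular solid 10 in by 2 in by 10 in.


Shape: rectangular prism
l = 10 in, w = 2 in, h = 10 in
Formula: SA = 2(lw + lh + wh)
lw = 20, lh = 100, wh = 20
lw + lh + wh = 140
SA = 2 * 140
SA = 280
280 in^2
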